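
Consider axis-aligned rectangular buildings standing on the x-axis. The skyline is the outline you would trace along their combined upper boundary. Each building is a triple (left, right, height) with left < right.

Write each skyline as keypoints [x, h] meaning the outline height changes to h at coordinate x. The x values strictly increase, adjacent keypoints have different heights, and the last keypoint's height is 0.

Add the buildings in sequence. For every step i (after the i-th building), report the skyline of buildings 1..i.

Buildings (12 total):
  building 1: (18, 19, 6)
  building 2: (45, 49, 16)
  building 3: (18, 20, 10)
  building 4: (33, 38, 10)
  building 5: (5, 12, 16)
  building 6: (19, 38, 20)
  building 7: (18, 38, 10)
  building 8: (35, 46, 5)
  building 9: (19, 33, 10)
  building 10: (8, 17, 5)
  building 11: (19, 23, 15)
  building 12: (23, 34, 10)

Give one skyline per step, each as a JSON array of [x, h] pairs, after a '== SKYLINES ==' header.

== SKYLINES ==
[[18,6],[19,0]]
[[18,6],[19,0],[45,16],[49,0]]
[[18,10],[20,0],[45,16],[49,0]]
[[18,10],[20,0],[33,10],[38,0],[45,16],[49,0]]
[[5,16],[12,0],[18,10],[20,0],[33,10],[38,0],[45,16],[49,0]]
[[5,16],[12,0],[18,10],[19,20],[38,0],[45,16],[49,0]]
[[5,16],[12,0],[18,10],[19,20],[38,0],[45,16],[49,0]]
[[5,16],[12,0],[18,10],[19,20],[38,5],[45,16],[49,0]]
[[5,16],[12,0],[18,10],[19,20],[38,5],[45,16],[49,0]]
[[5,16],[12,5],[17,0],[18,10],[19,20],[38,5],[45,16],[49,0]]
[[5,16],[12,5],[17,0],[18,10],[19,20],[38,5],[45,16],[49,0]]
[[5,16],[12,5],[17,0],[18,10],[19,20],[38,5],[45,16],[49,0]]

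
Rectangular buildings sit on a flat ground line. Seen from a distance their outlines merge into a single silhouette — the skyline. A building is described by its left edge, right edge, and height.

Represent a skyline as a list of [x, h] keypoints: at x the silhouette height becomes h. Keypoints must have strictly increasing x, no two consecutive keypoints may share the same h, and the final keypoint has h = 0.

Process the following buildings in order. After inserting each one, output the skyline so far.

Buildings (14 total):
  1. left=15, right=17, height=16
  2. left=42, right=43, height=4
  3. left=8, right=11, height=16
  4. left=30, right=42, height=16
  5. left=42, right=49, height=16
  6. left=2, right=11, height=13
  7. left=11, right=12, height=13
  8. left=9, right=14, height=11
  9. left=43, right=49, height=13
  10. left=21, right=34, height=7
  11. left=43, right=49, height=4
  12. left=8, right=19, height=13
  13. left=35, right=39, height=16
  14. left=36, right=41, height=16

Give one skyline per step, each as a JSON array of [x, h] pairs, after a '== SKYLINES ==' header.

== SKYLINES ==
[[15,16],[17,0]]
[[15,16],[17,0],[42,4],[43,0]]
[[8,16],[11,0],[15,16],[17,0],[42,4],[43,0]]
[[8,16],[11,0],[15,16],[17,0],[30,16],[42,4],[43,0]]
[[8,16],[11,0],[15,16],[17,0],[30,16],[49,0]]
[[2,13],[8,16],[11,0],[15,16],[17,0],[30,16],[49,0]]
[[2,13],[8,16],[11,13],[12,0],[15,16],[17,0],[30,16],[49,0]]
[[2,13],[8,16],[11,13],[12,11],[14,0],[15,16],[17,0],[30,16],[49,0]]
[[2,13],[8,16],[11,13],[12,11],[14,0],[15,16],[17,0],[30,16],[49,0]]
[[2,13],[8,16],[11,13],[12,11],[14,0],[15,16],[17,0],[21,7],[30,16],[49,0]]
[[2,13],[8,16],[11,13],[12,11],[14,0],[15,16],[17,0],[21,7],[30,16],[49,0]]
[[2,13],[8,16],[11,13],[15,16],[17,13],[19,0],[21,7],[30,16],[49,0]]
[[2,13],[8,16],[11,13],[15,16],[17,13],[19,0],[21,7],[30,16],[49,0]]
[[2,13],[8,16],[11,13],[15,16],[17,13],[19,0],[21,7],[30,16],[49,0]]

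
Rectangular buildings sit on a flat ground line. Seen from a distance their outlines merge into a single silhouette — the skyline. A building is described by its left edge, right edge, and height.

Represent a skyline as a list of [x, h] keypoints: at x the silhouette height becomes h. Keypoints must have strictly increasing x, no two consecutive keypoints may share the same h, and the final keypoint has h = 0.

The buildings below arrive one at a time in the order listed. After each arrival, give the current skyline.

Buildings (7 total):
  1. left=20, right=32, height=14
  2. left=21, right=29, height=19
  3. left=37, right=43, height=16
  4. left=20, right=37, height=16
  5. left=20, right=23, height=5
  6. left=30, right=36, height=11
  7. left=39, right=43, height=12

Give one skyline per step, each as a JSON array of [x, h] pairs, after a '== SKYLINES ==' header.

== SKYLINES ==
[[20,14],[32,0]]
[[20,14],[21,19],[29,14],[32,0]]
[[20,14],[21,19],[29,14],[32,0],[37,16],[43,0]]
[[20,16],[21,19],[29,16],[43,0]]
[[20,16],[21,19],[29,16],[43,0]]
[[20,16],[21,19],[29,16],[43,0]]
[[20,16],[21,19],[29,16],[43,0]]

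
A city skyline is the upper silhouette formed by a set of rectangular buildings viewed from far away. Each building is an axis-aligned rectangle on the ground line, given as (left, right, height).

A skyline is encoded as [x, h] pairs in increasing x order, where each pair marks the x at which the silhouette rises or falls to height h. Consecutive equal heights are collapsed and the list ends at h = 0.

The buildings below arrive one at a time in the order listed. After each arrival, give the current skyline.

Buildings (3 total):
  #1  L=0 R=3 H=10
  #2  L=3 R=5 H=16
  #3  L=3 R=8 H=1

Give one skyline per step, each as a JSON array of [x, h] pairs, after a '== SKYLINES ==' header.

== SKYLINES ==
[[0,10],[3,0]]
[[0,10],[3,16],[5,0]]
[[0,10],[3,16],[5,1],[8,0]]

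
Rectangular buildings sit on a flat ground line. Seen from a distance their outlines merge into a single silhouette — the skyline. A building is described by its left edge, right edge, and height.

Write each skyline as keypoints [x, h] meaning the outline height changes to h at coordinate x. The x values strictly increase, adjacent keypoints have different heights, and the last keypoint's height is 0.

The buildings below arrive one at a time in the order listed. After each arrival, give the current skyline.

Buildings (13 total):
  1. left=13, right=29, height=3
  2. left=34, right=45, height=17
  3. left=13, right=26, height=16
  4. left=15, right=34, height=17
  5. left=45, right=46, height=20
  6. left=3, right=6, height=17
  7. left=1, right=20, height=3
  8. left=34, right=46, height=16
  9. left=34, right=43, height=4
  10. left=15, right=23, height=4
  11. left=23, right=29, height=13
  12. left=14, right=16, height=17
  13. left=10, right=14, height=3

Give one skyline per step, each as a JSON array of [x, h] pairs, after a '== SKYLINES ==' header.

== SKYLINES ==
[[13,3],[29,0]]
[[13,3],[29,0],[34,17],[45,0]]
[[13,16],[26,3],[29,0],[34,17],[45,0]]
[[13,16],[15,17],[45,0]]
[[13,16],[15,17],[45,20],[46,0]]
[[3,17],[6,0],[13,16],[15,17],[45,20],[46,0]]
[[1,3],[3,17],[6,3],[13,16],[15,17],[45,20],[46,0]]
[[1,3],[3,17],[6,3],[13,16],[15,17],[45,20],[46,0]]
[[1,3],[3,17],[6,3],[13,16],[15,17],[45,20],[46,0]]
[[1,3],[3,17],[6,3],[13,16],[15,17],[45,20],[46,0]]
[[1,3],[3,17],[6,3],[13,16],[15,17],[45,20],[46,0]]
[[1,3],[3,17],[6,3],[13,16],[14,17],[45,20],[46,0]]
[[1,3],[3,17],[6,3],[13,16],[14,17],[45,20],[46,0]]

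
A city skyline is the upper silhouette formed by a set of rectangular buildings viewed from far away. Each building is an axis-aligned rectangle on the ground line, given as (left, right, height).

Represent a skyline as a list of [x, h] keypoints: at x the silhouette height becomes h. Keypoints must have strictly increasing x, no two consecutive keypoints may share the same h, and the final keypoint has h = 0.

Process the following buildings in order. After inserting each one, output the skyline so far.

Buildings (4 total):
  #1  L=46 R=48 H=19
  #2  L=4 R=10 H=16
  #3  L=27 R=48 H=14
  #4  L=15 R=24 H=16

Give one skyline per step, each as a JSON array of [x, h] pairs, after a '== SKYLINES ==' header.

== SKYLINES ==
[[46,19],[48,0]]
[[4,16],[10,0],[46,19],[48,0]]
[[4,16],[10,0],[27,14],[46,19],[48,0]]
[[4,16],[10,0],[15,16],[24,0],[27,14],[46,19],[48,0]]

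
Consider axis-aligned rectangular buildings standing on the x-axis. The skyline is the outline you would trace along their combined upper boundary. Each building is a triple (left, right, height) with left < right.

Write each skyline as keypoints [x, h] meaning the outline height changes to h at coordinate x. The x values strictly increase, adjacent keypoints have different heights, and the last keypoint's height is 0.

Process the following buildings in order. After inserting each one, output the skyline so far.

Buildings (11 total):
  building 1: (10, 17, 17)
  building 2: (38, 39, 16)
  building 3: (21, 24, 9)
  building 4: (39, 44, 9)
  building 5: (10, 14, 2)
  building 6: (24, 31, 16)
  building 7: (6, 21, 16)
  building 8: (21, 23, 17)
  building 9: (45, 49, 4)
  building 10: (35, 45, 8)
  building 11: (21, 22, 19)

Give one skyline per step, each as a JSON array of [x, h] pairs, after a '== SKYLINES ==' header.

== SKYLINES ==
[[10,17],[17,0]]
[[10,17],[17,0],[38,16],[39,0]]
[[10,17],[17,0],[21,9],[24,0],[38,16],[39,0]]
[[10,17],[17,0],[21,9],[24,0],[38,16],[39,9],[44,0]]
[[10,17],[17,0],[21,9],[24,0],[38,16],[39,9],[44,0]]
[[10,17],[17,0],[21,9],[24,16],[31,0],[38,16],[39,9],[44,0]]
[[6,16],[10,17],[17,16],[21,9],[24,16],[31,0],[38,16],[39,9],[44,0]]
[[6,16],[10,17],[17,16],[21,17],[23,9],[24,16],[31,0],[38,16],[39,9],[44,0]]
[[6,16],[10,17],[17,16],[21,17],[23,9],[24,16],[31,0],[38,16],[39,9],[44,0],[45,4],[49,0]]
[[6,16],[10,17],[17,16],[21,17],[23,9],[24,16],[31,0],[35,8],[38,16],[39,9],[44,8],[45,4],[49,0]]
[[6,16],[10,17],[17,16],[21,19],[22,17],[23,9],[24,16],[31,0],[35,8],[38,16],[39,9],[44,8],[45,4],[49,0]]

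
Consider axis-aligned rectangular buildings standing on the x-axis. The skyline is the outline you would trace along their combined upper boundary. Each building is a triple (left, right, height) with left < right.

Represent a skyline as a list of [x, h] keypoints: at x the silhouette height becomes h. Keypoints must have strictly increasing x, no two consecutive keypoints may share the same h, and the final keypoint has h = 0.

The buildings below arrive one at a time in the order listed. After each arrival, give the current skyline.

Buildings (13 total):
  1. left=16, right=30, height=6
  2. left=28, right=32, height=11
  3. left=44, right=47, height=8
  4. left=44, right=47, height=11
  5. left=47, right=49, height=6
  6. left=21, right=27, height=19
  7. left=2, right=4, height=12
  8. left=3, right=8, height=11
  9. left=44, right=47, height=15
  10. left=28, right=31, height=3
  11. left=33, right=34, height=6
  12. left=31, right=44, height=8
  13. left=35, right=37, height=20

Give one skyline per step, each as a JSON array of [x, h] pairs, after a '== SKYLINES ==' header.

== SKYLINES ==
[[16,6],[30,0]]
[[16,6],[28,11],[32,0]]
[[16,6],[28,11],[32,0],[44,8],[47,0]]
[[16,6],[28,11],[32,0],[44,11],[47,0]]
[[16,6],[28,11],[32,0],[44,11],[47,6],[49,0]]
[[16,6],[21,19],[27,6],[28,11],[32,0],[44,11],[47,6],[49,0]]
[[2,12],[4,0],[16,6],[21,19],[27,6],[28,11],[32,0],[44,11],[47,6],[49,0]]
[[2,12],[4,11],[8,0],[16,6],[21,19],[27,6],[28,11],[32,0],[44,11],[47,6],[49,0]]
[[2,12],[4,11],[8,0],[16,6],[21,19],[27,6],[28,11],[32,0],[44,15],[47,6],[49,0]]
[[2,12],[4,11],[8,0],[16,6],[21,19],[27,6],[28,11],[32,0],[44,15],[47,6],[49,0]]
[[2,12],[4,11],[8,0],[16,6],[21,19],[27,6],[28,11],[32,0],[33,6],[34,0],[44,15],[47,6],[49,0]]
[[2,12],[4,11],[8,0],[16,6],[21,19],[27,6],[28,11],[32,8],[44,15],[47,6],[49,0]]
[[2,12],[4,11],[8,0],[16,6],[21,19],[27,6],[28,11],[32,8],[35,20],[37,8],[44,15],[47,6],[49,0]]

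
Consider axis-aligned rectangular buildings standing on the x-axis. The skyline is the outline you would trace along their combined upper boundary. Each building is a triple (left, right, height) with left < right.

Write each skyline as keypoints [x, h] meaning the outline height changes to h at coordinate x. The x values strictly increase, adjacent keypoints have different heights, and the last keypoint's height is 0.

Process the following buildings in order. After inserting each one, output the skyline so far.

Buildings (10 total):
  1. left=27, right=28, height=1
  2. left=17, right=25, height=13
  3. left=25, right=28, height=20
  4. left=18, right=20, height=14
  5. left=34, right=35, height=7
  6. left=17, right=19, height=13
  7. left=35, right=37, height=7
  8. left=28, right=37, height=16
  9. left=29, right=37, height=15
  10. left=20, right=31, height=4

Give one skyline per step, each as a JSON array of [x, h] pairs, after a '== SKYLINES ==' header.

== SKYLINES ==
[[27,1],[28,0]]
[[17,13],[25,0],[27,1],[28,0]]
[[17,13],[25,20],[28,0]]
[[17,13],[18,14],[20,13],[25,20],[28,0]]
[[17,13],[18,14],[20,13],[25,20],[28,0],[34,7],[35,0]]
[[17,13],[18,14],[20,13],[25,20],[28,0],[34,7],[35,0]]
[[17,13],[18,14],[20,13],[25,20],[28,0],[34,7],[37,0]]
[[17,13],[18,14],[20,13],[25,20],[28,16],[37,0]]
[[17,13],[18,14],[20,13],[25,20],[28,16],[37,0]]
[[17,13],[18,14],[20,13],[25,20],[28,16],[37,0]]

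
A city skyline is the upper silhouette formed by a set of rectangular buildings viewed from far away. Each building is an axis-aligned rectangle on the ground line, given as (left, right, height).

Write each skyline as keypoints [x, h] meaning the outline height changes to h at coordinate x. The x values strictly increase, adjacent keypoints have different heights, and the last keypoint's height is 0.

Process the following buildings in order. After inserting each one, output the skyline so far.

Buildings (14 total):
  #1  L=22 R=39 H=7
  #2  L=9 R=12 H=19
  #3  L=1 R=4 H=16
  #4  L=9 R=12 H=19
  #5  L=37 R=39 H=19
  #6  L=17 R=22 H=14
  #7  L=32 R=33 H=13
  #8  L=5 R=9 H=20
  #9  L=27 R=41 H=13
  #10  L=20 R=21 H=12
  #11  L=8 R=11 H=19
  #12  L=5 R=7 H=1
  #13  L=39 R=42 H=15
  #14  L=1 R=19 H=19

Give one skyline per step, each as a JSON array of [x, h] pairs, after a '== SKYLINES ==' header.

== SKYLINES ==
[[22,7],[39,0]]
[[9,19],[12,0],[22,7],[39,0]]
[[1,16],[4,0],[9,19],[12,0],[22,7],[39,0]]
[[1,16],[4,0],[9,19],[12,0],[22,7],[39,0]]
[[1,16],[4,0],[9,19],[12,0],[22,7],[37,19],[39,0]]
[[1,16],[4,0],[9,19],[12,0],[17,14],[22,7],[37,19],[39,0]]
[[1,16],[4,0],[9,19],[12,0],[17,14],[22,7],[32,13],[33,7],[37,19],[39,0]]
[[1,16],[4,0],[5,20],[9,19],[12,0],[17,14],[22,7],[32,13],[33,7],[37,19],[39,0]]
[[1,16],[4,0],[5,20],[9,19],[12,0],[17,14],[22,7],[27,13],[37,19],[39,13],[41,0]]
[[1,16],[4,0],[5,20],[9,19],[12,0],[17,14],[22,7],[27,13],[37,19],[39,13],[41,0]]
[[1,16],[4,0],[5,20],[9,19],[12,0],[17,14],[22,7],[27,13],[37,19],[39,13],[41,0]]
[[1,16],[4,0],[5,20],[9,19],[12,0],[17,14],[22,7],[27,13],[37,19],[39,13],[41,0]]
[[1,16],[4,0],[5,20],[9,19],[12,0],[17,14],[22,7],[27,13],[37,19],[39,15],[42,0]]
[[1,19],[5,20],[9,19],[19,14],[22,7],[27,13],[37,19],[39,15],[42,0]]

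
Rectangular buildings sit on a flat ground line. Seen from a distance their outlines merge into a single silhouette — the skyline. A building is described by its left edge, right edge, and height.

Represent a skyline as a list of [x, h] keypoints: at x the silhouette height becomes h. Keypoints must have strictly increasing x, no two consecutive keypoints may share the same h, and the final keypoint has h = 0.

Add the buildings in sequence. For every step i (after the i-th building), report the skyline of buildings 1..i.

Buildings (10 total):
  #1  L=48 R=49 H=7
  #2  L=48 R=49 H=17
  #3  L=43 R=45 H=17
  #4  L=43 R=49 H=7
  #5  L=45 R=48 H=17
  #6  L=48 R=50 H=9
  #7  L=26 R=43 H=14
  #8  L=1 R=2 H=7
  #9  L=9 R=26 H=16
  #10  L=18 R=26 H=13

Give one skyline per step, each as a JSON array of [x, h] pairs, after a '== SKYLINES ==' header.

== SKYLINES ==
[[48,7],[49,0]]
[[48,17],[49,0]]
[[43,17],[45,0],[48,17],[49,0]]
[[43,17],[45,7],[48,17],[49,0]]
[[43,17],[49,0]]
[[43,17],[49,9],[50,0]]
[[26,14],[43,17],[49,9],[50,0]]
[[1,7],[2,0],[26,14],[43,17],[49,9],[50,0]]
[[1,7],[2,0],[9,16],[26,14],[43,17],[49,9],[50,0]]
[[1,7],[2,0],[9,16],[26,14],[43,17],[49,9],[50,0]]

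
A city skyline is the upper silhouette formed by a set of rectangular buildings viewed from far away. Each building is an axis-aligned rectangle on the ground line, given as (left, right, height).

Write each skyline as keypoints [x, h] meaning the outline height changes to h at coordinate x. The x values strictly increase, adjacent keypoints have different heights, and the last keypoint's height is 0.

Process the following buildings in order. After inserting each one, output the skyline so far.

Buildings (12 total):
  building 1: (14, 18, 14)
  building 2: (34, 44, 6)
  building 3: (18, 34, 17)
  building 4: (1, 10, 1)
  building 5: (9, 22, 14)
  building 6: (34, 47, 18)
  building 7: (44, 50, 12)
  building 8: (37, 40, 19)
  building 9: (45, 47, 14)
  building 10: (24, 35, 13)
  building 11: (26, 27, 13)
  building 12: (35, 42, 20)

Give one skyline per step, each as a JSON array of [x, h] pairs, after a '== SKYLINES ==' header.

== SKYLINES ==
[[14,14],[18,0]]
[[14,14],[18,0],[34,6],[44,0]]
[[14,14],[18,17],[34,6],[44,0]]
[[1,1],[10,0],[14,14],[18,17],[34,6],[44,0]]
[[1,1],[9,14],[18,17],[34,6],[44,0]]
[[1,1],[9,14],[18,17],[34,18],[47,0]]
[[1,1],[9,14],[18,17],[34,18],[47,12],[50,0]]
[[1,1],[9,14],[18,17],[34,18],[37,19],[40,18],[47,12],[50,0]]
[[1,1],[9,14],[18,17],[34,18],[37,19],[40,18],[47,12],[50,0]]
[[1,1],[9,14],[18,17],[34,18],[37,19],[40,18],[47,12],[50,0]]
[[1,1],[9,14],[18,17],[34,18],[37,19],[40,18],[47,12],[50,0]]
[[1,1],[9,14],[18,17],[34,18],[35,20],[42,18],[47,12],[50,0]]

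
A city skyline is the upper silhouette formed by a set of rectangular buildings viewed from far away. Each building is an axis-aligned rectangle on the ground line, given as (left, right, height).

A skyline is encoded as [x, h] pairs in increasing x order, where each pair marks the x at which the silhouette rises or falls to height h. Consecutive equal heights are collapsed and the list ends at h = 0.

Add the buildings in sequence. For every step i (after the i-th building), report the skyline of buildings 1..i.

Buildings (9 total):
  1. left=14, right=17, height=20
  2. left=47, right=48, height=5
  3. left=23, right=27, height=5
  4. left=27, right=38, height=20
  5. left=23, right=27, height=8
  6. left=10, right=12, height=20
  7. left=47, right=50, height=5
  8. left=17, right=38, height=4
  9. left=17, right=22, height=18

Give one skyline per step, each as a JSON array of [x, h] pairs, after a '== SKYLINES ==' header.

== SKYLINES ==
[[14,20],[17,0]]
[[14,20],[17,0],[47,5],[48,0]]
[[14,20],[17,0],[23,5],[27,0],[47,5],[48,0]]
[[14,20],[17,0],[23,5],[27,20],[38,0],[47,5],[48,0]]
[[14,20],[17,0],[23,8],[27,20],[38,0],[47,5],[48,0]]
[[10,20],[12,0],[14,20],[17,0],[23,8],[27,20],[38,0],[47,5],[48,0]]
[[10,20],[12,0],[14,20],[17,0],[23,8],[27,20],[38,0],[47,5],[50,0]]
[[10,20],[12,0],[14,20],[17,4],[23,8],[27,20],[38,0],[47,5],[50,0]]
[[10,20],[12,0],[14,20],[17,18],[22,4],[23,8],[27,20],[38,0],[47,5],[50,0]]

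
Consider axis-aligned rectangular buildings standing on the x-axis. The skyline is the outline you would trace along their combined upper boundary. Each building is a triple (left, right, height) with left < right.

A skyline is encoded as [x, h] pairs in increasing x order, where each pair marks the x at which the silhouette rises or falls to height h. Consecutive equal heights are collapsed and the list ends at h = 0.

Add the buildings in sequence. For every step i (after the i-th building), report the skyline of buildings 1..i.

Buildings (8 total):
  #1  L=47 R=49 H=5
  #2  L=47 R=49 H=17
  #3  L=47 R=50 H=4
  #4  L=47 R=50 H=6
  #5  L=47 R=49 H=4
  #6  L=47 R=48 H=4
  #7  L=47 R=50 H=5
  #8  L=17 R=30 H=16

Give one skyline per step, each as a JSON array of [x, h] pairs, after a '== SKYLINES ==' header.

== SKYLINES ==
[[47,5],[49,0]]
[[47,17],[49,0]]
[[47,17],[49,4],[50,0]]
[[47,17],[49,6],[50,0]]
[[47,17],[49,6],[50,0]]
[[47,17],[49,6],[50,0]]
[[47,17],[49,6],[50,0]]
[[17,16],[30,0],[47,17],[49,6],[50,0]]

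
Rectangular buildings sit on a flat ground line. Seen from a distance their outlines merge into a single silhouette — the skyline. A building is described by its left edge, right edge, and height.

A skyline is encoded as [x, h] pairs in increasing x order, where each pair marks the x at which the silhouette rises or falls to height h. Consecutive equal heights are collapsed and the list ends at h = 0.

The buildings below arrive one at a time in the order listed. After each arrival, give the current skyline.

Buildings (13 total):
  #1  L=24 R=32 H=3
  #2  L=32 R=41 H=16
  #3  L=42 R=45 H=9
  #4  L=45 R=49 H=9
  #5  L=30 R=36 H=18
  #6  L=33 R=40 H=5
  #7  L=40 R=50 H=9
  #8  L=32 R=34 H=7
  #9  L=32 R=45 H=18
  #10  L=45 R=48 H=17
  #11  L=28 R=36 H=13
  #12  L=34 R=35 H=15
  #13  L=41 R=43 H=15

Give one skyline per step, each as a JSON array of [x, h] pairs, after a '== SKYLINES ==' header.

== SKYLINES ==
[[24,3],[32,0]]
[[24,3],[32,16],[41,0]]
[[24,3],[32,16],[41,0],[42,9],[45,0]]
[[24,3],[32,16],[41,0],[42,9],[49,0]]
[[24,3],[30,18],[36,16],[41,0],[42,9],[49,0]]
[[24,3],[30,18],[36,16],[41,0],[42,9],[49,0]]
[[24,3],[30,18],[36,16],[41,9],[50,0]]
[[24,3],[30,18],[36,16],[41,9],[50,0]]
[[24,3],[30,18],[45,9],[50,0]]
[[24,3],[30,18],[45,17],[48,9],[50,0]]
[[24,3],[28,13],[30,18],[45,17],[48,9],[50,0]]
[[24,3],[28,13],[30,18],[45,17],[48,9],[50,0]]
[[24,3],[28,13],[30,18],[45,17],[48,9],[50,0]]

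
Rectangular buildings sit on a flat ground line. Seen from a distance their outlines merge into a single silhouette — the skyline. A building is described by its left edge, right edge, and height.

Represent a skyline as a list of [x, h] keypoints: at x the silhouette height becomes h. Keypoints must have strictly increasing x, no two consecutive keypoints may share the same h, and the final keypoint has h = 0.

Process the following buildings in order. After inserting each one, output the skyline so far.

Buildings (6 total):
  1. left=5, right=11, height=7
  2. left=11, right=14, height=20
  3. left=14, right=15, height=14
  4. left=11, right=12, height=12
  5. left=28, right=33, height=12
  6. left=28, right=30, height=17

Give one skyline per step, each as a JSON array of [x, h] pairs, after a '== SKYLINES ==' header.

== SKYLINES ==
[[5,7],[11,0]]
[[5,7],[11,20],[14,0]]
[[5,7],[11,20],[14,14],[15,0]]
[[5,7],[11,20],[14,14],[15,0]]
[[5,7],[11,20],[14,14],[15,0],[28,12],[33,0]]
[[5,7],[11,20],[14,14],[15,0],[28,17],[30,12],[33,0]]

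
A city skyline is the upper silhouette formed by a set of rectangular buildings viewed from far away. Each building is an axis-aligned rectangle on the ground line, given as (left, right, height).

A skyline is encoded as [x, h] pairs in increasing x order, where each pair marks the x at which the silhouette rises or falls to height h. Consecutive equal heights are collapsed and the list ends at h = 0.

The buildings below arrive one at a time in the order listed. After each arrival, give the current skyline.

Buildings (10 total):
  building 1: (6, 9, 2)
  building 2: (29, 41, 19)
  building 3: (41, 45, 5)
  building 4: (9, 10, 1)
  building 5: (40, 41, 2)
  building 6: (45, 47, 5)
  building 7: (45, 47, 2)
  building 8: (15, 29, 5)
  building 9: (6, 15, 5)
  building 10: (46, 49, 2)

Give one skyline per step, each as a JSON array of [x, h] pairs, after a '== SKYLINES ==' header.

== SKYLINES ==
[[6,2],[9,0]]
[[6,2],[9,0],[29,19],[41,0]]
[[6,2],[9,0],[29,19],[41,5],[45,0]]
[[6,2],[9,1],[10,0],[29,19],[41,5],[45,0]]
[[6,2],[9,1],[10,0],[29,19],[41,5],[45,0]]
[[6,2],[9,1],[10,0],[29,19],[41,5],[47,0]]
[[6,2],[9,1],[10,0],[29,19],[41,5],[47,0]]
[[6,2],[9,1],[10,0],[15,5],[29,19],[41,5],[47,0]]
[[6,5],[29,19],[41,5],[47,0]]
[[6,5],[29,19],[41,5],[47,2],[49,0]]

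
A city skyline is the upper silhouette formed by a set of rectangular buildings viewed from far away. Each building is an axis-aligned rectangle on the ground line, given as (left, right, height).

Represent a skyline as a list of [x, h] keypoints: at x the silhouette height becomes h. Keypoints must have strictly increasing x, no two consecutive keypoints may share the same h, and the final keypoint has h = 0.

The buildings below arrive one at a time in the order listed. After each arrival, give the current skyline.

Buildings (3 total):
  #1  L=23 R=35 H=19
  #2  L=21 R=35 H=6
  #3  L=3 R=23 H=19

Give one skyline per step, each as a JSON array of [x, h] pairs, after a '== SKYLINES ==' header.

== SKYLINES ==
[[23,19],[35,0]]
[[21,6],[23,19],[35,0]]
[[3,19],[35,0]]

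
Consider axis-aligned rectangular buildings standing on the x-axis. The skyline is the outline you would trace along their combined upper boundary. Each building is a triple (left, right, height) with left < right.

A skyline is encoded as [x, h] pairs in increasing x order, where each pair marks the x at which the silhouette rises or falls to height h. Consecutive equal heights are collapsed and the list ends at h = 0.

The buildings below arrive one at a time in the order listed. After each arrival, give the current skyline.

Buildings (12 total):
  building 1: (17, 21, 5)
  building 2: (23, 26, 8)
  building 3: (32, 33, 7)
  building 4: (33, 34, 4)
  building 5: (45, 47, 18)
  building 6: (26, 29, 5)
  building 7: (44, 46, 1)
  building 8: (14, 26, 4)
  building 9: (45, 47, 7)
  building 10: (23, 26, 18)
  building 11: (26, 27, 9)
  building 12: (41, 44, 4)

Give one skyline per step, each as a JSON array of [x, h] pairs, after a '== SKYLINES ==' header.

== SKYLINES ==
[[17,5],[21,0]]
[[17,5],[21,0],[23,8],[26,0]]
[[17,5],[21,0],[23,8],[26,0],[32,7],[33,0]]
[[17,5],[21,0],[23,8],[26,0],[32,7],[33,4],[34,0]]
[[17,5],[21,0],[23,8],[26,0],[32,7],[33,4],[34,0],[45,18],[47,0]]
[[17,5],[21,0],[23,8],[26,5],[29,0],[32,7],[33,4],[34,0],[45,18],[47,0]]
[[17,5],[21,0],[23,8],[26,5],[29,0],[32,7],[33,4],[34,0],[44,1],[45,18],[47,0]]
[[14,4],[17,5],[21,4],[23,8],[26,5],[29,0],[32,7],[33,4],[34,0],[44,1],[45,18],[47,0]]
[[14,4],[17,5],[21,4],[23,8],[26,5],[29,0],[32,7],[33,4],[34,0],[44,1],[45,18],[47,0]]
[[14,4],[17,5],[21,4],[23,18],[26,5],[29,0],[32,7],[33,4],[34,0],[44,1],[45,18],[47,0]]
[[14,4],[17,5],[21,4],[23,18],[26,9],[27,5],[29,0],[32,7],[33,4],[34,0],[44,1],[45,18],[47,0]]
[[14,4],[17,5],[21,4],[23,18],[26,9],[27,5],[29,0],[32,7],[33,4],[34,0],[41,4],[44,1],[45,18],[47,0]]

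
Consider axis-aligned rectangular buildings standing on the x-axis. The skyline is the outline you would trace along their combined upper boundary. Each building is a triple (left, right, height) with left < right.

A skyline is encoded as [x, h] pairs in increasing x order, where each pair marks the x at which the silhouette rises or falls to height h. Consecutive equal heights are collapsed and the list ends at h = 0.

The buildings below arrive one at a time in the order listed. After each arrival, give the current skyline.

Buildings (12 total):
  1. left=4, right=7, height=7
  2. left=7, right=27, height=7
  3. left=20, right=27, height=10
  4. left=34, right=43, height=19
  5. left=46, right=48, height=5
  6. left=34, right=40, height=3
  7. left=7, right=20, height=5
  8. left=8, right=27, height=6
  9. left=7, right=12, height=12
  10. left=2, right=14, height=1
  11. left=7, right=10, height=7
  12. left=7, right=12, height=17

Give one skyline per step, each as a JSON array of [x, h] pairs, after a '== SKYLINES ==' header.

== SKYLINES ==
[[4,7],[7,0]]
[[4,7],[27,0]]
[[4,7],[20,10],[27,0]]
[[4,7],[20,10],[27,0],[34,19],[43,0]]
[[4,7],[20,10],[27,0],[34,19],[43,0],[46,5],[48,0]]
[[4,7],[20,10],[27,0],[34,19],[43,0],[46,5],[48,0]]
[[4,7],[20,10],[27,0],[34,19],[43,0],[46,5],[48,0]]
[[4,7],[20,10],[27,0],[34,19],[43,0],[46,5],[48,0]]
[[4,7],[7,12],[12,7],[20,10],[27,0],[34,19],[43,0],[46,5],[48,0]]
[[2,1],[4,7],[7,12],[12,7],[20,10],[27,0],[34,19],[43,0],[46,5],[48,0]]
[[2,1],[4,7],[7,12],[12,7],[20,10],[27,0],[34,19],[43,0],[46,5],[48,0]]
[[2,1],[4,7],[7,17],[12,7],[20,10],[27,0],[34,19],[43,0],[46,5],[48,0]]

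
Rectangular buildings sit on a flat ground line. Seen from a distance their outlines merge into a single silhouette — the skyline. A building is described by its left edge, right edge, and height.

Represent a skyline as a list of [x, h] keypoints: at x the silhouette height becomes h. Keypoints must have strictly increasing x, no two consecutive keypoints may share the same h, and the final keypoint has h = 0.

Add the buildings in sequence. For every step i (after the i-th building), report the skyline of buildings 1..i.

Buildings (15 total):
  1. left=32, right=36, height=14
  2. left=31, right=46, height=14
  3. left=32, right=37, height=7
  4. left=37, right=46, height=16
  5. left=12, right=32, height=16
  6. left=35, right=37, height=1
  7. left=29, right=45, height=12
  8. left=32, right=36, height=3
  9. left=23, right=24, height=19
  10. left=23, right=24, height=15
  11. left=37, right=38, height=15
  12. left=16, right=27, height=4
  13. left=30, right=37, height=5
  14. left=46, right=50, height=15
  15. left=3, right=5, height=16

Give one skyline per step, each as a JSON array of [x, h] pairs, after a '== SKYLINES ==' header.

== SKYLINES ==
[[32,14],[36,0]]
[[31,14],[46,0]]
[[31,14],[46,0]]
[[31,14],[37,16],[46,0]]
[[12,16],[32,14],[37,16],[46,0]]
[[12,16],[32,14],[37,16],[46,0]]
[[12,16],[32,14],[37,16],[46,0]]
[[12,16],[32,14],[37,16],[46,0]]
[[12,16],[23,19],[24,16],[32,14],[37,16],[46,0]]
[[12,16],[23,19],[24,16],[32,14],[37,16],[46,0]]
[[12,16],[23,19],[24,16],[32,14],[37,16],[46,0]]
[[12,16],[23,19],[24,16],[32,14],[37,16],[46,0]]
[[12,16],[23,19],[24,16],[32,14],[37,16],[46,0]]
[[12,16],[23,19],[24,16],[32,14],[37,16],[46,15],[50,0]]
[[3,16],[5,0],[12,16],[23,19],[24,16],[32,14],[37,16],[46,15],[50,0]]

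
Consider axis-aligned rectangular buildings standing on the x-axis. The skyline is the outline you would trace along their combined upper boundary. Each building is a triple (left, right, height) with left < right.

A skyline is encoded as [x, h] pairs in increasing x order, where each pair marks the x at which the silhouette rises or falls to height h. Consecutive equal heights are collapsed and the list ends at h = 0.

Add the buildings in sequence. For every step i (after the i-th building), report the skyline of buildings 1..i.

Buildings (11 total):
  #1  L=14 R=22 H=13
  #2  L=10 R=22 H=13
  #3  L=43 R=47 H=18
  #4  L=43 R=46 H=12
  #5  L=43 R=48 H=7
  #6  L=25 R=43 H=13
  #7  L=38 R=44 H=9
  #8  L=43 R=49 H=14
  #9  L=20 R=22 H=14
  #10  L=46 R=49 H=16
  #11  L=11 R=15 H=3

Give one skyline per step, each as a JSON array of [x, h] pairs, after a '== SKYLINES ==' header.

== SKYLINES ==
[[14,13],[22,0]]
[[10,13],[22,0]]
[[10,13],[22,0],[43,18],[47,0]]
[[10,13],[22,0],[43,18],[47,0]]
[[10,13],[22,0],[43,18],[47,7],[48,0]]
[[10,13],[22,0],[25,13],[43,18],[47,7],[48,0]]
[[10,13],[22,0],[25,13],[43,18],[47,7],[48,0]]
[[10,13],[22,0],[25,13],[43,18],[47,14],[49,0]]
[[10,13],[20,14],[22,0],[25,13],[43,18],[47,14],[49,0]]
[[10,13],[20,14],[22,0],[25,13],[43,18],[47,16],[49,0]]
[[10,13],[20,14],[22,0],[25,13],[43,18],[47,16],[49,0]]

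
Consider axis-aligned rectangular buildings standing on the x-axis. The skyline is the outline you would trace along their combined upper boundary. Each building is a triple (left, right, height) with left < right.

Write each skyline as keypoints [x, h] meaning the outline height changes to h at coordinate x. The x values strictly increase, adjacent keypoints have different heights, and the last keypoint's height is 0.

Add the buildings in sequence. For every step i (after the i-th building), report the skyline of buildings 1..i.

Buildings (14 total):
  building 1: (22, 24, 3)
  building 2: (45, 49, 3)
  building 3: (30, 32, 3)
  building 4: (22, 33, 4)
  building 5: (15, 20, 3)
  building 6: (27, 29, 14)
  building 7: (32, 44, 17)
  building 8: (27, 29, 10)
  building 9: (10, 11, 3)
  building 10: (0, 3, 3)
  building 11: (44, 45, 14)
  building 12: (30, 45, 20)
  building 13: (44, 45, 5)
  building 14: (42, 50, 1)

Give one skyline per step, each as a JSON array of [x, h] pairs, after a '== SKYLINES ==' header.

== SKYLINES ==
[[22,3],[24,0]]
[[22,3],[24,0],[45,3],[49,0]]
[[22,3],[24,0],[30,3],[32,0],[45,3],[49,0]]
[[22,4],[33,0],[45,3],[49,0]]
[[15,3],[20,0],[22,4],[33,0],[45,3],[49,0]]
[[15,3],[20,0],[22,4],[27,14],[29,4],[33,0],[45,3],[49,0]]
[[15,3],[20,0],[22,4],[27,14],[29,4],[32,17],[44,0],[45,3],[49,0]]
[[15,3],[20,0],[22,4],[27,14],[29,4],[32,17],[44,0],[45,3],[49,0]]
[[10,3],[11,0],[15,3],[20,0],[22,4],[27,14],[29,4],[32,17],[44,0],[45,3],[49,0]]
[[0,3],[3,0],[10,3],[11,0],[15,3],[20,0],[22,4],[27,14],[29,4],[32,17],[44,0],[45,3],[49,0]]
[[0,3],[3,0],[10,3],[11,0],[15,3],[20,0],[22,4],[27,14],[29,4],[32,17],[44,14],[45,3],[49,0]]
[[0,3],[3,0],[10,3],[11,0],[15,3],[20,0],[22,4],[27,14],[29,4],[30,20],[45,3],[49,0]]
[[0,3],[3,0],[10,3],[11,0],[15,3],[20,0],[22,4],[27,14],[29,4],[30,20],[45,3],[49,0]]
[[0,3],[3,0],[10,3],[11,0],[15,3],[20,0],[22,4],[27,14],[29,4],[30,20],[45,3],[49,1],[50,0]]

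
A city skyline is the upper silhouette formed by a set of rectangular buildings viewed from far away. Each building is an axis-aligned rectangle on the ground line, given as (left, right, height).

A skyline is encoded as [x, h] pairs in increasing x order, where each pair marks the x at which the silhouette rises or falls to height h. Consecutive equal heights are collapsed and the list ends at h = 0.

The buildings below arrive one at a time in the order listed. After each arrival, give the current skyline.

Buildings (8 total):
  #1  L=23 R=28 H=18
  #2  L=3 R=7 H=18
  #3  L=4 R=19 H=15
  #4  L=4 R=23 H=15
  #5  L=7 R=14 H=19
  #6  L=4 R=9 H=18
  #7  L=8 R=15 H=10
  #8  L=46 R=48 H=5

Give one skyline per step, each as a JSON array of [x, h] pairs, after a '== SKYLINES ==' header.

== SKYLINES ==
[[23,18],[28,0]]
[[3,18],[7,0],[23,18],[28,0]]
[[3,18],[7,15],[19,0],[23,18],[28,0]]
[[3,18],[7,15],[23,18],[28,0]]
[[3,18],[7,19],[14,15],[23,18],[28,0]]
[[3,18],[7,19],[14,15],[23,18],[28,0]]
[[3,18],[7,19],[14,15],[23,18],[28,0]]
[[3,18],[7,19],[14,15],[23,18],[28,0],[46,5],[48,0]]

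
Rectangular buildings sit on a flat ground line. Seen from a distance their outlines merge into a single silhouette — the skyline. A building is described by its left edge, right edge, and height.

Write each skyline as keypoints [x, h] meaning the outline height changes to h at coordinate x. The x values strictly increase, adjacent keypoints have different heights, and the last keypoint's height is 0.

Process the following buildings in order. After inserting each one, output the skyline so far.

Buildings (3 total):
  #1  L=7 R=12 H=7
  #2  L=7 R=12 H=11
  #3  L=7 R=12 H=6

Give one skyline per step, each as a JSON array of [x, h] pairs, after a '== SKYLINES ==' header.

== SKYLINES ==
[[7,7],[12,0]]
[[7,11],[12,0]]
[[7,11],[12,0]]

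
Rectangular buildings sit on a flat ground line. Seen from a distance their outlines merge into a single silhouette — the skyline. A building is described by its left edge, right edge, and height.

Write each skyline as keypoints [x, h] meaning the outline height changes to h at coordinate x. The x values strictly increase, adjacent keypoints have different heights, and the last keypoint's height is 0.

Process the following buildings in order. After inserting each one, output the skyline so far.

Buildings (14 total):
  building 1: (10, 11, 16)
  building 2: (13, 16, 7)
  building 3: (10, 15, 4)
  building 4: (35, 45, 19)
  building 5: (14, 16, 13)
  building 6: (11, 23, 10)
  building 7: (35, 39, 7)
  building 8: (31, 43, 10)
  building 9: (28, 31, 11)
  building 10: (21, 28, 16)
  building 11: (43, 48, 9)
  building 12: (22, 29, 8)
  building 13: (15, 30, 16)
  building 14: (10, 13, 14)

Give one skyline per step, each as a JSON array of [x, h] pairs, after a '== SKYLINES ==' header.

== SKYLINES ==
[[10,16],[11,0]]
[[10,16],[11,0],[13,7],[16,0]]
[[10,16],[11,4],[13,7],[16,0]]
[[10,16],[11,4],[13,7],[16,0],[35,19],[45,0]]
[[10,16],[11,4],[13,7],[14,13],[16,0],[35,19],[45,0]]
[[10,16],[11,10],[14,13],[16,10],[23,0],[35,19],[45,0]]
[[10,16],[11,10],[14,13],[16,10],[23,0],[35,19],[45,0]]
[[10,16],[11,10],[14,13],[16,10],[23,0],[31,10],[35,19],[45,0]]
[[10,16],[11,10],[14,13],[16,10],[23,0],[28,11],[31,10],[35,19],[45,0]]
[[10,16],[11,10],[14,13],[16,10],[21,16],[28,11],[31,10],[35,19],[45,0]]
[[10,16],[11,10],[14,13],[16,10],[21,16],[28,11],[31,10],[35,19],[45,9],[48,0]]
[[10,16],[11,10],[14,13],[16,10],[21,16],[28,11],[31,10],[35,19],[45,9],[48,0]]
[[10,16],[11,10],[14,13],[15,16],[30,11],[31,10],[35,19],[45,9],[48,0]]
[[10,16],[11,14],[13,10],[14,13],[15,16],[30,11],[31,10],[35,19],[45,9],[48,0]]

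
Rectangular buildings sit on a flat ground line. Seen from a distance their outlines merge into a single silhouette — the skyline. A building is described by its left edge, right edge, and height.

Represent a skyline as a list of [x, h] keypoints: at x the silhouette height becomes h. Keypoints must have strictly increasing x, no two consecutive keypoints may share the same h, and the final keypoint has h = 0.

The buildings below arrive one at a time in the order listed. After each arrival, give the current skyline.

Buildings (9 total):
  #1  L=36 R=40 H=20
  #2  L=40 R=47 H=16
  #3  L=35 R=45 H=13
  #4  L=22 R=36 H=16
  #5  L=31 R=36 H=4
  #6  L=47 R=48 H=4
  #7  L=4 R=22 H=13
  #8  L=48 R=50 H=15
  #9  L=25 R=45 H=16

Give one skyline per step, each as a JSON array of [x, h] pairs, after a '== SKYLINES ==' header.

== SKYLINES ==
[[36,20],[40,0]]
[[36,20],[40,16],[47,0]]
[[35,13],[36,20],[40,16],[47,0]]
[[22,16],[36,20],[40,16],[47,0]]
[[22,16],[36,20],[40,16],[47,0]]
[[22,16],[36,20],[40,16],[47,4],[48,0]]
[[4,13],[22,16],[36,20],[40,16],[47,4],[48,0]]
[[4,13],[22,16],[36,20],[40,16],[47,4],[48,15],[50,0]]
[[4,13],[22,16],[36,20],[40,16],[47,4],[48,15],[50,0]]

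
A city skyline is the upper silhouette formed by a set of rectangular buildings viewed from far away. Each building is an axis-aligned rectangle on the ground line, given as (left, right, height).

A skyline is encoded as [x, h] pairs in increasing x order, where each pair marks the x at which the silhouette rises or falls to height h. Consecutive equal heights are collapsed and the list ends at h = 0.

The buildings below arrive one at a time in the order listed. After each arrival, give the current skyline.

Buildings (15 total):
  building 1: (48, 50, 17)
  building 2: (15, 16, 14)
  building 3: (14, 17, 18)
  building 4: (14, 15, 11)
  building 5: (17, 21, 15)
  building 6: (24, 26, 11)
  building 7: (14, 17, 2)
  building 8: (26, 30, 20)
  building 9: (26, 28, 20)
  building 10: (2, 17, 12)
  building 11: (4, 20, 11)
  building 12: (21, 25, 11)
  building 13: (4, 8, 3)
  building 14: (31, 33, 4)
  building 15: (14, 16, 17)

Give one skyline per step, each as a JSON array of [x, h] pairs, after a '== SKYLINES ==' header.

== SKYLINES ==
[[48,17],[50,0]]
[[15,14],[16,0],[48,17],[50,0]]
[[14,18],[17,0],[48,17],[50,0]]
[[14,18],[17,0],[48,17],[50,0]]
[[14,18],[17,15],[21,0],[48,17],[50,0]]
[[14,18],[17,15],[21,0],[24,11],[26,0],[48,17],[50,0]]
[[14,18],[17,15],[21,0],[24,11],[26,0],[48,17],[50,0]]
[[14,18],[17,15],[21,0],[24,11],[26,20],[30,0],[48,17],[50,0]]
[[14,18],[17,15],[21,0],[24,11],[26,20],[30,0],[48,17],[50,0]]
[[2,12],[14,18],[17,15],[21,0],[24,11],[26,20],[30,0],[48,17],[50,0]]
[[2,12],[14,18],[17,15],[21,0],[24,11],[26,20],[30,0],[48,17],[50,0]]
[[2,12],[14,18],[17,15],[21,11],[26,20],[30,0],[48,17],[50,0]]
[[2,12],[14,18],[17,15],[21,11],[26,20],[30,0],[48,17],[50,0]]
[[2,12],[14,18],[17,15],[21,11],[26,20],[30,0],[31,4],[33,0],[48,17],[50,0]]
[[2,12],[14,18],[17,15],[21,11],[26,20],[30,0],[31,4],[33,0],[48,17],[50,0]]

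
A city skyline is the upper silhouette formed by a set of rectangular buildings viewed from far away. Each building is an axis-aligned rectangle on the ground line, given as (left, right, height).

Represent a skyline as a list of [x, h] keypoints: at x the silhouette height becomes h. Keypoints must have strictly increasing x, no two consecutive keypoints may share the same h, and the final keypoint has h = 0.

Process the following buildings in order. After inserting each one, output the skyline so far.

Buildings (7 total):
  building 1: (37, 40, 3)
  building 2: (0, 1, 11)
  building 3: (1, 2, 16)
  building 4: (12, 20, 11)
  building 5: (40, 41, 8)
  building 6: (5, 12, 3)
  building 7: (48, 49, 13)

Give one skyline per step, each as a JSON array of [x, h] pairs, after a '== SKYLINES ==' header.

== SKYLINES ==
[[37,3],[40,0]]
[[0,11],[1,0],[37,3],[40,0]]
[[0,11],[1,16],[2,0],[37,3],[40,0]]
[[0,11],[1,16],[2,0],[12,11],[20,0],[37,3],[40,0]]
[[0,11],[1,16],[2,0],[12,11],[20,0],[37,3],[40,8],[41,0]]
[[0,11],[1,16],[2,0],[5,3],[12,11],[20,0],[37,3],[40,8],[41,0]]
[[0,11],[1,16],[2,0],[5,3],[12,11],[20,0],[37,3],[40,8],[41,0],[48,13],[49,0]]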